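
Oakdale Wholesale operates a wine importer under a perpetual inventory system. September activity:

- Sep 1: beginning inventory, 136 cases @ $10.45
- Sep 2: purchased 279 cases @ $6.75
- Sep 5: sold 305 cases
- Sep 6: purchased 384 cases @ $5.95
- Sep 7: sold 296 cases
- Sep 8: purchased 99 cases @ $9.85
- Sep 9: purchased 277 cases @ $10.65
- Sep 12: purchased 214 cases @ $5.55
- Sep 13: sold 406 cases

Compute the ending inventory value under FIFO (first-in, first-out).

Ending inventory = $2,976.90

Sep 5, 305 sold [FIFO — oldest first]: 136 @ $10.45 + 169 @ $6.75 = $2,561.95
Sep 7, 296 sold [FIFO — oldest first]: 110 @ $6.75 + 186 @ $5.95 = $1,849.20
Sep 13, 406 sold [FIFO — oldest first]: 198 @ $5.95 + 99 @ $9.85 + 109 @ $10.65 = $3,314.10
Total COGS = $2,561.95 + $1,849.20 + $3,314.10 = $7,725.25
Ending inventory: 168 @ $10.65 + 214 @ $5.55 = $2,976.90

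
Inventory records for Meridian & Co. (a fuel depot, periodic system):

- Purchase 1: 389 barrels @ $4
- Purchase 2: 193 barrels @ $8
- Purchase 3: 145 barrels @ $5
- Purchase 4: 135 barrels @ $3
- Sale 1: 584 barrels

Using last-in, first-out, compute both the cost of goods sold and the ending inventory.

COGS = $3,118; ending inventory = $1,112

Sale 1 (584) [LIFO — newest first]: 135 @ $3 + 145 @ $5 + 193 @ $8 + 111 @ $4 = $3,118
Ending inventory: 278 @ $4 = $1,112
Check: goods available $4,230 = COGS $3,118 + ending $1,112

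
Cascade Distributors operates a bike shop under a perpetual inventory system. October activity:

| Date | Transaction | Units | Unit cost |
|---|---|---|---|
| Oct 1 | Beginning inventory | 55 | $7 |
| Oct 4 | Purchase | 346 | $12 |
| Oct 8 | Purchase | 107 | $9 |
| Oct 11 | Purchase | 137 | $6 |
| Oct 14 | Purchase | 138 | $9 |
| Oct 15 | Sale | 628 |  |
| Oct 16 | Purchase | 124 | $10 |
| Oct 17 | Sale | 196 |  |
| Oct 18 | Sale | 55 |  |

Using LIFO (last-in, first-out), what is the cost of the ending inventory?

Ending inventory = $196

Oct 15, 628 sold [LIFO — newest first]: 138 @ $9 + 137 @ $6 + 107 @ $9 + 246 @ $12 = $5,979
Oct 17, 196 sold [LIFO — newest first]: 124 @ $10 + 72 @ $12 = $2,104
Oct 18, 55 sold [LIFO — newest first]: 28 @ $12 + 27 @ $7 = $525
Total COGS = $5,979 + $2,104 + $525 = $8,608
Ending inventory: 28 @ $7 = $196
Check: goods available $8,804 = COGS $8,608 + ending $196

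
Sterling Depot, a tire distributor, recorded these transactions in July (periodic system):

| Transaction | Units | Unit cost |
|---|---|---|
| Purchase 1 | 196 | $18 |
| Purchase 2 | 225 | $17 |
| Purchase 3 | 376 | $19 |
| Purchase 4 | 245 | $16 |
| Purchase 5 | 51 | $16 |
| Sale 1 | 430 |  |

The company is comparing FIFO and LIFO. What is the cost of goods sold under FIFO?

COGS = $7,524

FIFO COGS: 196 @ $18 + 225 @ $17 + 9 @ $19 = $7,524
LIFO COGS: 51 @ $16 + 245 @ $16 + 134 @ $19 = $7,282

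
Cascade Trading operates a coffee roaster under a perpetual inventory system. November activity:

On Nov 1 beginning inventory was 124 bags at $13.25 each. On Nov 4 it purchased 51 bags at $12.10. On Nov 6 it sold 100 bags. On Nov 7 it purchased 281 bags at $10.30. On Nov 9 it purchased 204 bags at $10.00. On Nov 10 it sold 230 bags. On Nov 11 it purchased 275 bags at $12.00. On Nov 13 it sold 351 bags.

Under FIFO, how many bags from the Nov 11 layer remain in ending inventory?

254

Nov 6, 100 sold [FIFO — oldest first]: 100 @ $13.25 = $1,325.00
Nov 10, 230 sold [FIFO — oldest first]: 24 @ $13.25 + 51 @ $12.10 + 155 @ $10.30 = $2,531.60
Nov 13, 351 sold [FIFO — oldest first]: 126 @ $10.30 + 204 @ $10.00 + 21 @ $12.00 = $3,589.80
Total COGS = $1,325.00 + $2,531.60 + $3,589.80 = $7,446.40
Ending inventory: 254 @ $12.00 = $3,048.00
Check: goods available $10,494.40 = COGS $7,446.40 + ending $3,048.00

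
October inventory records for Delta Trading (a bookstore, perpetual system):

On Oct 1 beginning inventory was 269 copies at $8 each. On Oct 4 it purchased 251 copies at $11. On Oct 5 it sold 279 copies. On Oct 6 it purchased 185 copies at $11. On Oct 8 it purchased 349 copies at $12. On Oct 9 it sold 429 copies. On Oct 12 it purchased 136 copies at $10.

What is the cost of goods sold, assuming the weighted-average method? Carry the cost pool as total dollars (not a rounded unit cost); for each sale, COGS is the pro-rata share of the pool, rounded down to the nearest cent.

COGS = $7,341.16

After Oct 1: 269 on hand, pool $2,152.00 (≈ $8.0000 each)
After Oct 4: 520 on hand, pool $4,913.00 (≈ $9.4481 each)
Oct 5, sell 279: 279/520 × $4,913.00 → $2,636.01
After Oct 6: 426 on hand, pool $4,311.99 (≈ $10.1220 each)
After Oct 8: 775 on hand, pool $8,499.99 (≈ $10.9677 each)
Oct 9, sell 429: 429/775 × $8,499.99 → $4,705.15
After Oct 12: 482 on hand, pool $5,154.84 (≈ $10.6947 each)
Total COGS = $2,636.01 + $4,705.15 = $7,341.16
Ending inventory (cost pool remaining) = $5,154.84
Check: goods available $12,496.00 = COGS $7,341.16 + ending $5,154.84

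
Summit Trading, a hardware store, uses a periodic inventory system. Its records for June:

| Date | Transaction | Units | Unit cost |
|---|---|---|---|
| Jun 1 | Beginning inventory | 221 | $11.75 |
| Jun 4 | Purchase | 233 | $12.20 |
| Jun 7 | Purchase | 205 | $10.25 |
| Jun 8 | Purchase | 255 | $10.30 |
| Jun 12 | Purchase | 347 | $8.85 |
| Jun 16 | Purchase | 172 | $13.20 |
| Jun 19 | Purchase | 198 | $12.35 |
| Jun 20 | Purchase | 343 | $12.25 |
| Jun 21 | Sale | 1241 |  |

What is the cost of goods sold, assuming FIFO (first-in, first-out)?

Jun 21, 1241 sold [FIFO — oldest first]: 221 @ $11.75 + 233 @ $12.20 + 205 @ $10.25 + 255 @ $10.30 + 327 @ $8.85 = $13,061.05
Ending inventory: 20 @ $8.85 + 172 @ $13.20 + 198 @ $12.35 + 343 @ $12.25 = $9,094.45

COGS = $13,061.05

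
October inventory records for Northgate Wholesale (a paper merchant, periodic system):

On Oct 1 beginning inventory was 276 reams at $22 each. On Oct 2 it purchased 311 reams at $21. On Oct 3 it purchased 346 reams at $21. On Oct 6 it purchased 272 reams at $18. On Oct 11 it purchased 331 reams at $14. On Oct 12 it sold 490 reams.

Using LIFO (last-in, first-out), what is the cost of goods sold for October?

COGS = $7,496

Oct 12, 490 sold [LIFO — newest first]: 331 @ $14 + 159 @ $18 = $7,496
Ending inventory: 276 @ $22 + 311 @ $21 + 346 @ $21 + 113 @ $18 = $21,903
Check: goods available $29,399 = COGS $7,496 + ending $21,903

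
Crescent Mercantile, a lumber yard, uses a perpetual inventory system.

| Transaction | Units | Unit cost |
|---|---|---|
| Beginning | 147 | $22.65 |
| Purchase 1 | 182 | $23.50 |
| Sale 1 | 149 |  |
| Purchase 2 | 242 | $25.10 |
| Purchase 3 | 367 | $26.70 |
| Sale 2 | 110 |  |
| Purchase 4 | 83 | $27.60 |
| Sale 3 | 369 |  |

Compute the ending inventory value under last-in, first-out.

Ending inventory = $9,451.35

Sale 1 (149) [LIFO — newest first]: 149 @ $23.50 = $3,501.50
Sale 2 (110) [LIFO — newest first]: 110 @ $26.70 = $2,937.00
Sale 3 (369) [LIFO — newest first]: 83 @ $27.60 + 257 @ $26.70 + 29 @ $25.10 = $9,880.60
Total COGS = $3,501.50 + $2,937.00 + $9,880.60 = $16,319.10
Ending inventory: 147 @ $22.65 + 33 @ $23.50 + 213 @ $25.10 = $9,451.35
Check: goods available $25,770.45 = COGS $16,319.10 + ending $9,451.35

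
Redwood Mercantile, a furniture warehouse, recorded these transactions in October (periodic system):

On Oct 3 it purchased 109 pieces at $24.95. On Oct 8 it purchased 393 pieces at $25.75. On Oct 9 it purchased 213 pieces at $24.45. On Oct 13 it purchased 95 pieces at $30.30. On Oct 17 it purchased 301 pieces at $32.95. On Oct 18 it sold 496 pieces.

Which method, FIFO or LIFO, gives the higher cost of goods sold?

LIFO

FIFO COGS: 109 @ $24.95 + 387 @ $25.75 = $12,684.80
LIFO COGS: 301 @ $32.95 + 95 @ $30.30 + 100 @ $24.45 = $15,241.45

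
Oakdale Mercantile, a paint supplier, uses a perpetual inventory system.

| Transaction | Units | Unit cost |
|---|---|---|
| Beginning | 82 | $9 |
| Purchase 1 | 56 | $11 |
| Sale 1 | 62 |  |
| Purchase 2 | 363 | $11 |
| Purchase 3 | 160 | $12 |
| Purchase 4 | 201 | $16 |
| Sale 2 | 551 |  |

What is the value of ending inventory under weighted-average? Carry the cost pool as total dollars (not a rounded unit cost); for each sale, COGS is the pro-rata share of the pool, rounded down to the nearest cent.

Ending inventory = $3,073.50

After Beginning: 82 on hand, pool $738.00 (≈ $9.0000 each)
After Purchase 1: 138 on hand, pool $1,354.00 (≈ $9.8116 each)
Sale 1, sell 62: 62/138 × $1,354.00 → $608.31
After Purchase 2: 439 on hand, pool $4,738.69 (≈ $10.7943 each)
After Purchase 3: 599 on hand, pool $6,658.69 (≈ $11.1163 each)
After Purchase 4: 800 on hand, pool $9,874.69 (≈ $12.3434 each)
Sale 2, sell 551: 551/800 × $9,874.69 → $6,801.19
Total COGS = $608.31 + $6,801.19 = $7,409.50
Ending inventory (cost pool remaining) = $3,073.50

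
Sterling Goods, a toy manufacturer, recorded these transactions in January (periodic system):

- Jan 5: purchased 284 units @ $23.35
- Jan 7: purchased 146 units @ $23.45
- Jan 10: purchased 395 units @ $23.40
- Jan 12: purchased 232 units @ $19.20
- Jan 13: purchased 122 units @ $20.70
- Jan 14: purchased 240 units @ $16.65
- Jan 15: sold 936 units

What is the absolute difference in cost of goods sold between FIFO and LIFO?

$2,450.70

FIFO COGS: 284 @ $23.35 + 146 @ $23.45 + 395 @ $23.40 + 111 @ $19.20 = $21,429.30
LIFO COGS: 240 @ $16.65 + 122 @ $20.70 + 232 @ $19.20 + 342 @ $23.40 = $18,978.60
Difference = |$21,429.30 − $18,978.60| = $2,450.70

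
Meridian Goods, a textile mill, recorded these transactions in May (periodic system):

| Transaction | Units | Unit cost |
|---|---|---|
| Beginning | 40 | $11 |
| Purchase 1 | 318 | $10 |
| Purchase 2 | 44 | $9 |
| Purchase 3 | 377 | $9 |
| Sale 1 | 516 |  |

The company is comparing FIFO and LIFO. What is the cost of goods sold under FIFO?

COGS = $5,042

FIFO COGS: 40 @ $11 + 318 @ $10 + 44 @ $9 + 114 @ $9 = $5,042
LIFO COGS: 377 @ $9 + 44 @ $9 + 95 @ $10 = $4,739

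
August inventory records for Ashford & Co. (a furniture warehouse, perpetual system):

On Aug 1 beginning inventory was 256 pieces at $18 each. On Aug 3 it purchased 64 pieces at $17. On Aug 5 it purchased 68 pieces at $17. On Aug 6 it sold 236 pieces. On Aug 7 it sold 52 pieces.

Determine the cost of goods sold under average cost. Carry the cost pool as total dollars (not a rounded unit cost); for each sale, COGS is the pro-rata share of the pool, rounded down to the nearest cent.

After Aug 1: 256 on hand, pool $4,608.00 (≈ $18.0000 each)
After Aug 3: 320 on hand, pool $5,696.00 (≈ $17.8000 each)
After Aug 5: 388 on hand, pool $6,852.00 (≈ $17.6598 each)
Aug 6, sell 236: 236/388 × $6,852.00 → $4,167.71
Aug 7, sell 52: 52/152 × $2,684.29 → $918.30
Total COGS = $4,167.71 + $918.30 = $5,086.01
Ending inventory (cost pool remaining) = $1,765.99

COGS = $5,086.01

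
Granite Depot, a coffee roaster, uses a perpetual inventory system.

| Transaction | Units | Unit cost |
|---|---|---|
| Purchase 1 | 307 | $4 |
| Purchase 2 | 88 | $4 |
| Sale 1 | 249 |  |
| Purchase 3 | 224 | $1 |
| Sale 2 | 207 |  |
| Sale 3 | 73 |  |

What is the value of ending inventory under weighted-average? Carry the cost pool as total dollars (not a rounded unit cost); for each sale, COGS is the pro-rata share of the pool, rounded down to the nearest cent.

After Purchase 1: 307 on hand, pool $1,228.00 (≈ $4.0000 each)
After Purchase 2: 395 on hand, pool $1,580.00 (≈ $4.0000 each)
Sale 1, sell 249: 249/395 × $1,580.00 → $996.00
After Purchase 3: 370 on hand, pool $808.00 (≈ $2.1838 each)
Sale 2, sell 207: 207/370 × $808.00 → $452.04
Sale 3, sell 73: 73/163 × $355.96 → $159.41
Total COGS = $996.00 + $452.04 + $159.41 = $1,607.45
Ending inventory (cost pool remaining) = $196.55

Ending inventory = $196.55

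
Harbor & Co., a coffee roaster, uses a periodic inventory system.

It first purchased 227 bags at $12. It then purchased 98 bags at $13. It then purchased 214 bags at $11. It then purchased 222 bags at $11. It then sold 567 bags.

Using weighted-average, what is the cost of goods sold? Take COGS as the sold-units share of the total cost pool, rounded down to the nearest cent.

Sale 1, sell 567: 567/761 × $8,794.00 → $6,552.16
Ending inventory (cost pool remaining) = $2,241.84

COGS = $6,552.16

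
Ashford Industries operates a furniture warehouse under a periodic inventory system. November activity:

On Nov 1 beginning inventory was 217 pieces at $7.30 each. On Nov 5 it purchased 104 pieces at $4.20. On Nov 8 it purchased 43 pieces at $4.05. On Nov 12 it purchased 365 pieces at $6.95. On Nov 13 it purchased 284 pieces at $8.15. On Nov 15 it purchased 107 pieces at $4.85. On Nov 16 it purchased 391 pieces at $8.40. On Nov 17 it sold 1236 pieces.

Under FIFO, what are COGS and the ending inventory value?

Nov 17, 1236 sold [FIFO — oldest first]: 217 @ $7.30 + 104 @ $4.20 + 43 @ $4.05 + 365 @ $6.95 + 284 @ $8.15 + 107 @ $4.85 + 116 @ $8.40 = $8,539.75
Ending inventory: 275 @ $8.40 = $2,310.00

COGS = $8,539.75; ending inventory = $2,310.00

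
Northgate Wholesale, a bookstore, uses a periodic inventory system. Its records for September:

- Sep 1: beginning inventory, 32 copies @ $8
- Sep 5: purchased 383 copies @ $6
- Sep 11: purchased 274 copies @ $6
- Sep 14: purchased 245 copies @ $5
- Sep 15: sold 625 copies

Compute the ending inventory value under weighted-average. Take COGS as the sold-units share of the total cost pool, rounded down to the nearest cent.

Sep 15, sell 625: 625/934 × $5,423.00 → $3,628.88
Ending inventory (cost pool remaining) = $1,794.12

Ending inventory = $1,794.12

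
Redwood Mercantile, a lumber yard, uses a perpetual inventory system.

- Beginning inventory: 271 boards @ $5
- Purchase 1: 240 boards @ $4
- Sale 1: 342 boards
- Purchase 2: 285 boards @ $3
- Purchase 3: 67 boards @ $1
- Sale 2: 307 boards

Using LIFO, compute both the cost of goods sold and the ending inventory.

COGS = $2,257; ending inventory = $980

Sale 1 (342) [LIFO — newest first]: 240 @ $4 + 102 @ $5 = $1,470
Sale 2 (307) [LIFO — newest first]: 67 @ $1 + 240 @ $3 = $787
Total COGS = $1,470 + $787 = $2,257
Ending inventory: 169 @ $5 + 45 @ $3 = $980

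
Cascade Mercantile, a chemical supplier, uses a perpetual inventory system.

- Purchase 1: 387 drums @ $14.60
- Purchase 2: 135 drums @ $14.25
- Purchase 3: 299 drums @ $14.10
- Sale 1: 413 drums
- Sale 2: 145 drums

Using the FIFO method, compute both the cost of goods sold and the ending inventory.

COGS = $8,081.55; ending inventory = $3,708.30

Sale 1 (413) [FIFO — oldest first]: 387 @ $14.60 + 26 @ $14.25 = $6,020.70
Sale 2 (145) [FIFO — oldest first]: 109 @ $14.25 + 36 @ $14.10 = $2,060.85
Total COGS = $6,020.70 + $2,060.85 = $8,081.55
Ending inventory: 263 @ $14.10 = $3,708.30
Check: goods available $11,789.85 = COGS $8,081.55 + ending $3,708.30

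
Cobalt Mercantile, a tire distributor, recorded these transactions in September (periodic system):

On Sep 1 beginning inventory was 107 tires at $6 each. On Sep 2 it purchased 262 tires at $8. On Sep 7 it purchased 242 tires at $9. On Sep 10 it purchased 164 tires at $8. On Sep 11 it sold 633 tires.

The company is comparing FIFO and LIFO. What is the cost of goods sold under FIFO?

FIFO COGS: 107 @ $6 + 262 @ $8 + 242 @ $9 + 22 @ $8 = $5,092
LIFO COGS: 164 @ $8 + 242 @ $9 + 227 @ $8 = $5,306

COGS = $5,092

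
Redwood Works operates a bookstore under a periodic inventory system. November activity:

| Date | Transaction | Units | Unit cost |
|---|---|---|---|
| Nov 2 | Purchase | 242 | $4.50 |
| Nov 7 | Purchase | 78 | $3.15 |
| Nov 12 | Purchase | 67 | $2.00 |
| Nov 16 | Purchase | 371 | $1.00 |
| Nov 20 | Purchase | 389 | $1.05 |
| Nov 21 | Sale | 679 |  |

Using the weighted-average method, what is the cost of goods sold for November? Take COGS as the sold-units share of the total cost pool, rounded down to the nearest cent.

Nov 21, sell 679: 679/1147 × $2,248.15 → $1,330.85
Ending inventory (cost pool remaining) = $917.30
Check: goods available $2,248.15 = COGS $1,330.85 + ending $917.30

COGS = $1,330.85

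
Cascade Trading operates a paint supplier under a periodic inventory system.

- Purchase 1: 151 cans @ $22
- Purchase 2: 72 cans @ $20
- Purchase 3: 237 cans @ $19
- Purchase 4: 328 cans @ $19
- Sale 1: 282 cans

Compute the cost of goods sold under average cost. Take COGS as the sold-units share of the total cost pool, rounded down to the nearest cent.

COGS = $5,545.88

Sale 1, sell 282: 282/788 × $15,497.00 → $5,545.88
Ending inventory (cost pool remaining) = $9,951.12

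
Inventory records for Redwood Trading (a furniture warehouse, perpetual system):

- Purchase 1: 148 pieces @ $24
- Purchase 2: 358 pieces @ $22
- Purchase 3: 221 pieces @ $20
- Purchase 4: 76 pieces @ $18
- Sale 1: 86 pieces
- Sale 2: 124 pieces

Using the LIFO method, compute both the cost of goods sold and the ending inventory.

Sale 1 (86) [LIFO — newest first]: 76 @ $18 + 10 @ $20 = $1,568
Sale 2 (124) [LIFO — newest first]: 124 @ $20 = $2,480
Total COGS = $1,568 + $2,480 = $4,048
Ending inventory: 148 @ $24 + 358 @ $22 + 87 @ $20 = $13,168
Check: goods available $17,216 = COGS $4,048 + ending $13,168

COGS = $4,048; ending inventory = $13,168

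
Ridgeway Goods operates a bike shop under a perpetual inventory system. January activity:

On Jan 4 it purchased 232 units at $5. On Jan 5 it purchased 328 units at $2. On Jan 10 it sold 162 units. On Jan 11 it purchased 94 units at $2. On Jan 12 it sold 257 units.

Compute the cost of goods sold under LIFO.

Jan 10, 162 sold [LIFO — newest first]: 162 @ $2 = $324
Jan 12, 257 sold [LIFO — newest first]: 94 @ $2 + 163 @ $2 = $514
Total COGS = $324 + $514 = $838
Ending inventory: 232 @ $5 + 3 @ $2 = $1,166

COGS = $838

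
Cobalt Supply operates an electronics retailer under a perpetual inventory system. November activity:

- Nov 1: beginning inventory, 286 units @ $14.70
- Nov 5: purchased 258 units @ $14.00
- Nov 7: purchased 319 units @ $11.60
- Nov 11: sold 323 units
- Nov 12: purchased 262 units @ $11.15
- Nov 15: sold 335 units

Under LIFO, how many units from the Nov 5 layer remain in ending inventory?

181

Nov 11, 323 sold [LIFO — newest first]: 319 @ $11.60 + 4 @ $14.00 = $3,756.40
Nov 15, 335 sold [LIFO — newest first]: 262 @ $11.15 + 73 @ $14.00 = $3,943.30
Total COGS = $3,756.40 + $3,943.30 = $7,699.70
Ending inventory: 286 @ $14.70 + 181 @ $14.00 = $6,738.20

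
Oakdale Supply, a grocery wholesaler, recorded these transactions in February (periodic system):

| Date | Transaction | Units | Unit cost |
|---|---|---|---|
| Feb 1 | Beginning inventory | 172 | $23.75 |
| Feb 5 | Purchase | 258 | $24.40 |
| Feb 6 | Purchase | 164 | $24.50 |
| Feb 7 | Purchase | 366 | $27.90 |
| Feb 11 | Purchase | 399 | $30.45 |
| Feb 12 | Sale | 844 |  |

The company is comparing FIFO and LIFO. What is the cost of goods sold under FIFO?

FIFO COGS: 172 @ $23.75 + 258 @ $24.40 + 164 @ $24.50 + 250 @ $27.90 = $21,373.20
LIFO COGS: 399 @ $30.45 + 366 @ $27.90 + 79 @ $24.50 = $24,296.45

COGS = $21,373.20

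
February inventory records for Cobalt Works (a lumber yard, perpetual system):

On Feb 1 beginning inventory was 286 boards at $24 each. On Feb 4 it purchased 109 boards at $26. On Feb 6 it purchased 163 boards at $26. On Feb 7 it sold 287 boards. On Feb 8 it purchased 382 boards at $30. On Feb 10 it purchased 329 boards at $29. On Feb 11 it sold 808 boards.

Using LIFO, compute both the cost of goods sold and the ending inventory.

Feb 7, 287 sold [LIFO — newest first]: 163 @ $26 + 109 @ $26 + 15 @ $24 = $7,432
Feb 11, 808 sold [LIFO — newest first]: 329 @ $29 + 382 @ $30 + 97 @ $24 = $23,329
Total COGS = $7,432 + $23,329 = $30,761
Ending inventory: 174 @ $24 = $4,176

COGS = $30,761; ending inventory = $4,176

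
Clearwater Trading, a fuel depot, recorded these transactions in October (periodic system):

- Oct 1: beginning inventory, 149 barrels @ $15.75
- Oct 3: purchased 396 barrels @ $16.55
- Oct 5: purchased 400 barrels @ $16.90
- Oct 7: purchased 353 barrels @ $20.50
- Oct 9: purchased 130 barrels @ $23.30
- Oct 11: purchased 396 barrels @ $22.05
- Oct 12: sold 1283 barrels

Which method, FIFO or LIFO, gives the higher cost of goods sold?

LIFO

FIFO COGS: 149 @ $15.75 + 396 @ $16.55 + 400 @ $16.90 + 338 @ $20.50 = $22,589.55
LIFO COGS: 396 @ $22.05 + 130 @ $23.30 + 353 @ $20.50 + 400 @ $16.90 + 4 @ $16.55 = $25,823.50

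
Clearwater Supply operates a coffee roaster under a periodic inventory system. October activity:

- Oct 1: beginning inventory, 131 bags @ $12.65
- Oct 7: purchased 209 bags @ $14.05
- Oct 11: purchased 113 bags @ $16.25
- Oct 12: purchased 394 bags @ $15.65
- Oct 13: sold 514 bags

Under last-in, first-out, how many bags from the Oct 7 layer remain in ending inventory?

202

Oct 13, 514 sold [LIFO — newest first]: 394 @ $15.65 + 113 @ $16.25 + 7 @ $14.05 = $8,100.70
Ending inventory: 131 @ $12.65 + 202 @ $14.05 = $4,495.25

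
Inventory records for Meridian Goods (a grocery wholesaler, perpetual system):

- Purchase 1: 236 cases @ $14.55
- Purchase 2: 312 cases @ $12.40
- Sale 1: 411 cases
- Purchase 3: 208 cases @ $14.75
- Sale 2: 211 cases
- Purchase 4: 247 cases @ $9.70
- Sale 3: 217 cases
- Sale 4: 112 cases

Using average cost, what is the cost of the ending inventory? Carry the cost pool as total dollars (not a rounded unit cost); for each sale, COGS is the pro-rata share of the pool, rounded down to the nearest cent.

After Purchase 1: 236 on hand, pool $3,433.80 (≈ $14.5500 each)
After Purchase 2: 548 on hand, pool $7,302.60 (≈ $13.3259 each)
Sale 1, sell 411: 411/548 × $7,302.60 → $5,476.95
After Purchase 3: 345 on hand, pool $4,893.65 (≈ $14.1845 each)
Sale 2, sell 211: 211/345 × $4,893.65 → $2,992.92
After Purchase 4: 381 on hand, pool $4,296.63 (≈ $11.2772 each)
Sale 3, sell 217: 217/381 × $4,296.63 → $2,447.16
Sale 4, sell 112: 112/164 × $1,849.47 → $1,263.05
Total COGS = $5,476.95 + $2,992.92 + $2,447.16 + $1,263.05 = $12,180.08
Ending inventory (cost pool remaining) = $586.42

Ending inventory = $586.42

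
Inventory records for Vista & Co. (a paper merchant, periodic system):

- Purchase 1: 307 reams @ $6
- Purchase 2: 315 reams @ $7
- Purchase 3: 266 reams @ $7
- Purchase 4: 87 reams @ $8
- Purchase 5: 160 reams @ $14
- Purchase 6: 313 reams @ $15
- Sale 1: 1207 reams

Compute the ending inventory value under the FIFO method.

Ending inventory = $3,615

Sale 1 (1207) [FIFO — oldest first]: 307 @ $6 + 315 @ $7 + 266 @ $7 + 87 @ $8 + 160 @ $14 + 72 @ $15 = $9,925
Ending inventory: 241 @ $15 = $3,615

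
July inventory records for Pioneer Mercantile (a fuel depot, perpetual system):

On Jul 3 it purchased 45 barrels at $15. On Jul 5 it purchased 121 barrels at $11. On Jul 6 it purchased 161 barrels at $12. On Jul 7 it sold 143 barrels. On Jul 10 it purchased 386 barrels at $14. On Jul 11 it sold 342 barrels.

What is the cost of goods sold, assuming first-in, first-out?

Jul 7, 143 sold [FIFO — oldest first]: 45 @ $15 + 98 @ $11 = $1,753
Jul 11, 342 sold [FIFO — oldest first]: 23 @ $11 + 161 @ $12 + 158 @ $14 = $4,397
Total COGS = $1,753 + $4,397 = $6,150
Ending inventory: 228 @ $14 = $3,192
Check: goods available $9,342 = COGS $6,150 + ending $3,192

COGS = $6,150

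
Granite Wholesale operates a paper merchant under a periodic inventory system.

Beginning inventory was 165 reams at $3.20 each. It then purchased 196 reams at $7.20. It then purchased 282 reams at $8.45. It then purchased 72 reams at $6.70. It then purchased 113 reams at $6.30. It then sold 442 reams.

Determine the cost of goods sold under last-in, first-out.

Sale 1 (442) [LIFO — newest first]: 113 @ $6.30 + 72 @ $6.70 + 257 @ $8.45 = $3,365.95
Ending inventory: 165 @ $3.20 + 196 @ $7.20 + 25 @ $8.45 = $2,150.45
Check: goods available $5,516.40 = COGS $3,365.95 + ending $2,150.45

COGS = $3,365.95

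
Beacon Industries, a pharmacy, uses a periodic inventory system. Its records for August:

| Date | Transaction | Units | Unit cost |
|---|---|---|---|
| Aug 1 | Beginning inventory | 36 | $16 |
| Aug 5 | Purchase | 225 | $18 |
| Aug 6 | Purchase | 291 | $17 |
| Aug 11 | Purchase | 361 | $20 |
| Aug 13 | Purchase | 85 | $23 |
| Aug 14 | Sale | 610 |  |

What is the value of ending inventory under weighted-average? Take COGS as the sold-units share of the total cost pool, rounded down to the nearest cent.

Ending inventory = $7,288.81

Aug 14, sell 610: 610/998 × $18,748.00 → $11,459.19
Ending inventory (cost pool remaining) = $7,288.81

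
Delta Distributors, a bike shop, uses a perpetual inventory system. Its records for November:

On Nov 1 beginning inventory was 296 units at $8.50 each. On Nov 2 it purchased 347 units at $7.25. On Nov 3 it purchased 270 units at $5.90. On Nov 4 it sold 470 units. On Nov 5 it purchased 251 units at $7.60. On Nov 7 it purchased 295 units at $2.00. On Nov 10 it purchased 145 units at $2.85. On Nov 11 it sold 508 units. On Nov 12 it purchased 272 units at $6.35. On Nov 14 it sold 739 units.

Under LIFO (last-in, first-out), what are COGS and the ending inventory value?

Nov 4, 470 sold [LIFO — newest first]: 270 @ $5.90 + 200 @ $7.25 = $3,043.00
Nov 11, 508 sold [LIFO — newest first]: 145 @ $2.85 + 295 @ $2.00 + 68 @ $7.60 = $1,520.05
Nov 14, 739 sold [LIFO — newest first]: 272 @ $6.35 + 183 @ $7.60 + 147 @ $7.25 + 137 @ $8.50 = $5,348.25
Total COGS = $3,043.00 + $1,520.05 + $5,348.25 = $9,911.30
Ending inventory: 159 @ $8.50 = $1,351.50

COGS = $9,911.30; ending inventory = $1,351.50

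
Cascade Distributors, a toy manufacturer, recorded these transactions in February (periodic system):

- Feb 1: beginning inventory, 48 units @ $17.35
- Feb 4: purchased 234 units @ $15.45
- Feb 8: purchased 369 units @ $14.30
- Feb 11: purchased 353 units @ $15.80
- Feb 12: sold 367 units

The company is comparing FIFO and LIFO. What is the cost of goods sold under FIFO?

FIFO COGS: 48 @ $17.35 + 234 @ $15.45 + 85 @ $14.30 = $5,663.60
LIFO COGS: 353 @ $15.80 + 14 @ $14.30 = $5,777.60

COGS = $5,663.60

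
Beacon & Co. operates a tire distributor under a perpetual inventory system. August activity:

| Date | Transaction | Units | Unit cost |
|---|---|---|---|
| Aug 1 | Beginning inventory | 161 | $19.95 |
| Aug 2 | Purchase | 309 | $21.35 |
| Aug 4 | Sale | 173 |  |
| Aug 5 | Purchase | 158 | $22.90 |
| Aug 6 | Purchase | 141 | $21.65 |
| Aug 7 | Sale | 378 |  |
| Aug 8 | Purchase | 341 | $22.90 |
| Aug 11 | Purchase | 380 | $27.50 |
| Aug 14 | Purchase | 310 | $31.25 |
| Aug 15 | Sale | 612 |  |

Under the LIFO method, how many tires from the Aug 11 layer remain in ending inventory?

Aug 4, 173 sold [LIFO — newest first]: 173 @ $21.35 = $3,693.55
Aug 7, 378 sold [LIFO — newest first]: 141 @ $21.65 + 158 @ $22.90 + 79 @ $21.35 = $8,357.50
Aug 15, 612 sold [LIFO — newest first]: 310 @ $31.25 + 302 @ $27.50 = $17,992.50
Total COGS = $3,693.55 + $8,357.50 + $17,992.50 = $30,043.55
Ending inventory: 161 @ $19.95 + 57 @ $21.35 + 341 @ $22.90 + 78 @ $27.50 = $14,382.80

78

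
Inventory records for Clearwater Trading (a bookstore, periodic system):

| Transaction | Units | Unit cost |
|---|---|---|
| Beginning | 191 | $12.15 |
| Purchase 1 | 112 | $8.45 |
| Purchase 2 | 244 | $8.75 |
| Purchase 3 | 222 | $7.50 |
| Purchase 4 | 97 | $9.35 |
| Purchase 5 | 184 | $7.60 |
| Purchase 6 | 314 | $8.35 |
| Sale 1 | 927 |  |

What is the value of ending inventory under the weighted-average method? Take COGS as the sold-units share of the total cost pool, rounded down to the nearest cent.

Sale 1, sell 927: 927/1364 × $11,994.30 → $8,151.55
Ending inventory (cost pool remaining) = $3,842.75

Ending inventory = $3,842.75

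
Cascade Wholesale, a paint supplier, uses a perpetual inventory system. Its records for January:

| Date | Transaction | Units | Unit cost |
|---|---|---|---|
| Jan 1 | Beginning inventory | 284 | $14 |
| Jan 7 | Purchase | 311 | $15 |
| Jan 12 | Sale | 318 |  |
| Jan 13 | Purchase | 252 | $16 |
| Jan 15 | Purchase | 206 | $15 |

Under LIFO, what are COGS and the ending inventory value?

COGS = $4,763; ending inventory = $11,000

Jan 12, 318 sold [LIFO — newest first]: 311 @ $15 + 7 @ $14 = $4,763
Ending inventory: 277 @ $14 + 252 @ $16 + 206 @ $15 = $11,000
Check: goods available $15,763 = COGS $4,763 + ending $11,000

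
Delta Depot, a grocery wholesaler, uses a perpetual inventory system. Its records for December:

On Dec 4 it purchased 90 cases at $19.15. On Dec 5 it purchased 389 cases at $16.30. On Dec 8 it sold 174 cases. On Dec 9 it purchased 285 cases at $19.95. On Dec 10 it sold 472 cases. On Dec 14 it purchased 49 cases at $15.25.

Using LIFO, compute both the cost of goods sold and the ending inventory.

COGS = $11,570.05; ending inventory = $2,927.15

Dec 8, 174 sold [LIFO — newest first]: 174 @ $16.30 = $2,836.20
Dec 10, 472 sold [LIFO — newest first]: 285 @ $19.95 + 187 @ $16.30 = $8,733.85
Total COGS = $2,836.20 + $8,733.85 = $11,570.05
Ending inventory: 90 @ $19.15 + 28 @ $16.30 + 49 @ $15.25 = $2,927.15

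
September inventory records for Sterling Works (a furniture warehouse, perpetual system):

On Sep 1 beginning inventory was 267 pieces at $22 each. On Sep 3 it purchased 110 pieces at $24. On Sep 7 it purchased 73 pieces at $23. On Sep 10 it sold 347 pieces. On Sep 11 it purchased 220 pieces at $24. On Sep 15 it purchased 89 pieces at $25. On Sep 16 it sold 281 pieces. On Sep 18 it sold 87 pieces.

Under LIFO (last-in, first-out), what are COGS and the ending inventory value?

Sep 10, 347 sold [LIFO — newest first]: 73 @ $23 + 110 @ $24 + 164 @ $22 = $7,927
Sep 16, 281 sold [LIFO — newest first]: 89 @ $25 + 192 @ $24 = $6,833
Sep 18, 87 sold [LIFO — newest first]: 28 @ $24 + 59 @ $22 = $1,970
Total COGS = $7,927 + $6,833 + $1,970 = $16,730
Ending inventory: 44 @ $22 = $968

COGS = $16,730; ending inventory = $968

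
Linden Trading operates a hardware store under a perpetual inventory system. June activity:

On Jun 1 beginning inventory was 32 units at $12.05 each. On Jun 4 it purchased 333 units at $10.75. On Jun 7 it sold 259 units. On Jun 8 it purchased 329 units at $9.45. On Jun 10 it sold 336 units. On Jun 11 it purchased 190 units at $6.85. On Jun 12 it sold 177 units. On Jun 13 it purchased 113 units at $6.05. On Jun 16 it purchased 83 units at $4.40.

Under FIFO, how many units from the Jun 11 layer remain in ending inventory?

112

Jun 7, 259 sold [FIFO — oldest first]: 32 @ $12.05 + 227 @ $10.75 = $2,825.85
Jun 10, 336 sold [FIFO — oldest first]: 106 @ $10.75 + 230 @ $9.45 = $3,313.00
Jun 12, 177 sold [FIFO — oldest first]: 99 @ $9.45 + 78 @ $6.85 = $1,469.85
Total COGS = $2,825.85 + $3,313.00 + $1,469.85 = $7,608.70
Ending inventory: 112 @ $6.85 + 113 @ $6.05 + 83 @ $4.40 = $1,816.05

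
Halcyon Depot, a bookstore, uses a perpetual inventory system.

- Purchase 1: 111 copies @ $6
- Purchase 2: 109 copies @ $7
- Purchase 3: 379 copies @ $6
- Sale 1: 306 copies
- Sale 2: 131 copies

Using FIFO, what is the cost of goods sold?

Sale 1 (306) [FIFO — oldest first]: 111 @ $6 + 109 @ $7 + 86 @ $6 = $1,945
Sale 2 (131) [FIFO — oldest first]: 131 @ $6 = $786
Total COGS = $1,945 + $786 = $2,731
Ending inventory: 162 @ $6 = $972
Check: goods available $3,703 = COGS $2,731 + ending $972

COGS = $2,731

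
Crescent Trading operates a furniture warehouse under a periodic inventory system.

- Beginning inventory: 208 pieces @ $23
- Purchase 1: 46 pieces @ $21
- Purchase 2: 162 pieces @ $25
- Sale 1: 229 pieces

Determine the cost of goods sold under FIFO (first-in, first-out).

COGS = $5,225

Sale 1 (229) [FIFO — oldest first]: 208 @ $23 + 21 @ $21 = $5,225
Ending inventory: 25 @ $21 + 162 @ $25 = $4,575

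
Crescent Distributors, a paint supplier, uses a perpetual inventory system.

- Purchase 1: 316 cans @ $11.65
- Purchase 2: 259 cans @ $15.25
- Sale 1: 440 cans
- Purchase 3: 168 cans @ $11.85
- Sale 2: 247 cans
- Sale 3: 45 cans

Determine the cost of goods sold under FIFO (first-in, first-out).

Sale 1 (440) [FIFO — oldest first]: 316 @ $11.65 + 124 @ $15.25 = $5,572.40
Sale 2 (247) [FIFO — oldest first]: 135 @ $15.25 + 112 @ $11.85 = $3,385.95
Sale 3 (45) [FIFO — oldest first]: 45 @ $11.85 = $533.25
Total COGS = $5,572.40 + $3,385.95 + $533.25 = $9,491.60
Ending inventory: 11 @ $11.85 = $130.35
Check: goods available $9,621.95 = COGS $9,491.60 + ending $130.35

COGS = $9,491.60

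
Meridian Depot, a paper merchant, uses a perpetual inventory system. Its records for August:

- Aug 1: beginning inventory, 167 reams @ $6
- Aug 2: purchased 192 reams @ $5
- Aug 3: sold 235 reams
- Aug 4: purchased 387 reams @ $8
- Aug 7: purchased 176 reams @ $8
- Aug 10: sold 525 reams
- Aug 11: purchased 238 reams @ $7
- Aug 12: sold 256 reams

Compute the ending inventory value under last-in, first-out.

Ending inventory = $904

Aug 3, 235 sold [LIFO — newest first]: 192 @ $5 + 43 @ $6 = $1,218
Aug 10, 525 sold [LIFO — newest first]: 176 @ $8 + 349 @ $8 = $4,200
Aug 12, 256 sold [LIFO — newest first]: 238 @ $7 + 18 @ $8 = $1,810
Total COGS = $1,218 + $4,200 + $1,810 = $7,228
Ending inventory: 124 @ $6 + 20 @ $8 = $904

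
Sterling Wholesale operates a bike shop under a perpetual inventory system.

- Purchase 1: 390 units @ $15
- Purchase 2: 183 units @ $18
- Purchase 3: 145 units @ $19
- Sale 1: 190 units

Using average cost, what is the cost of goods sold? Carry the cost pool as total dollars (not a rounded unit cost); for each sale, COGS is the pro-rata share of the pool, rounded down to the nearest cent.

After Purchase 1: 390 on hand, pool $5,850.00 (≈ $15.0000 each)
After Purchase 2: 573 on hand, pool $9,144.00 (≈ $15.9581 each)
After Purchase 3: 718 on hand, pool $11,899.00 (≈ $16.5724 each)
Sale 1, sell 190: 190/718 × $11,899.00 → $3,148.76
Ending inventory (cost pool remaining) = $8,750.24

COGS = $3,148.76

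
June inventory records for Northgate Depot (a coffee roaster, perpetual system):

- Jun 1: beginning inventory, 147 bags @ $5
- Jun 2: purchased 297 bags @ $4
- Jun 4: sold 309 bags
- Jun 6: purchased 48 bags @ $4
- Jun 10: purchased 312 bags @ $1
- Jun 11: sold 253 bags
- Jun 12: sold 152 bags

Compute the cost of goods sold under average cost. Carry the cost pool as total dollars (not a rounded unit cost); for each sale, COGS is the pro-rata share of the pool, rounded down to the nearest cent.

After Jun 1: 147 on hand, pool $735.00 (≈ $5.0000 each)
After Jun 2: 444 on hand, pool $1,923.00 (≈ $4.3311 each)
Jun 4, sell 309: 309/444 × $1,923.00 → $1,338.30
After Jun 6: 183 on hand, pool $776.70 (≈ $4.2443 each)
After Jun 10: 495 on hand, pool $1,088.70 (≈ $2.1994 each)
Jun 11, sell 253: 253/495 × $1,088.70 → $556.44
Jun 12, sell 152: 152/242 × $532.26 → $334.31
Total COGS = $1,338.30 + $556.44 + $334.31 = $2,229.05
Ending inventory (cost pool remaining) = $197.95

COGS = $2,229.05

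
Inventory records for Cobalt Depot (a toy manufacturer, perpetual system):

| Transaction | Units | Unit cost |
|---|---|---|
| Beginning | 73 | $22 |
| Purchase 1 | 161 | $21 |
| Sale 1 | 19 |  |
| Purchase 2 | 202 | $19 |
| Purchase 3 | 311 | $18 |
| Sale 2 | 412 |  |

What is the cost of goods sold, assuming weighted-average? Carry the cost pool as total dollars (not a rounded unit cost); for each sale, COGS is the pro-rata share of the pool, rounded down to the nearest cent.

After Beginning: 73 on hand, pool $1,606.00 (≈ $22.0000 each)
After Purchase 1: 234 on hand, pool $4,987.00 (≈ $21.3120 each)
Sale 1, sell 19: 19/234 × $4,987.00 → $404.92
After Purchase 2: 417 on hand, pool $8,420.08 (≈ $20.1920 each)
After Purchase 3: 728 on hand, pool $14,018.08 (≈ $19.2556 each)
Sale 2, sell 412: 412/728 × $14,018.08 → $7,933.30
Total COGS = $404.92 + $7,933.30 = $8,338.22
Ending inventory (cost pool remaining) = $6,084.78

COGS = $8,338.22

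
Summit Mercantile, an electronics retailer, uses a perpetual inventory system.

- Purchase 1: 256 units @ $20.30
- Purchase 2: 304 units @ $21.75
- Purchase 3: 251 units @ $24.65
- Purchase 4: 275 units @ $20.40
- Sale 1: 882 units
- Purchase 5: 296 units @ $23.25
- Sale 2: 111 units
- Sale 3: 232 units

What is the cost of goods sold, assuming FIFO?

Sale 1 (882) [FIFO — oldest first]: 256 @ $20.30 + 304 @ $21.75 + 251 @ $24.65 + 71 @ $20.40 = $19,444.35
Sale 2 (111) [FIFO — oldest first]: 111 @ $20.40 = $2,264.40
Sale 3 (232) [FIFO — oldest first]: 93 @ $20.40 + 139 @ $23.25 = $5,128.95
Total COGS = $19,444.35 + $2,264.40 + $5,128.95 = $26,837.70
Ending inventory: 157 @ $23.25 = $3,650.25

COGS = $26,837.70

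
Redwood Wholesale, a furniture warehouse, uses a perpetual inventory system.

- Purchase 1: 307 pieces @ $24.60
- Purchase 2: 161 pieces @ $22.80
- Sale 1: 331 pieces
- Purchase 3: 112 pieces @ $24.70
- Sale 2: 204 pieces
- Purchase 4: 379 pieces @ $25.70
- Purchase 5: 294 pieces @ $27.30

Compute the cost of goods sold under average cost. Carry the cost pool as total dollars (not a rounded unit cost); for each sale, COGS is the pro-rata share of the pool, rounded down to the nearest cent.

After Purchase 1: 307 on hand, pool $7,552.20 (≈ $24.6000 each)
After Purchase 2: 468 on hand, pool $11,223.00 (≈ $23.9808 each)
Sale 1, sell 331: 331/468 × $11,223.00 → $7,937.63
After Purchase 3: 249 on hand, pool $6,051.77 (≈ $24.3043 each)
Sale 2, sell 204: 204/249 × $6,051.77 → $4,958.07
After Purchase 4: 424 on hand, pool $10,834.00 (≈ $25.5519 each)
After Purchase 5: 718 on hand, pool $18,860.20 (≈ $26.2677 each)
Total COGS = $7,937.63 + $4,958.07 = $12,895.70
Ending inventory (cost pool remaining) = $18,860.20
Check: goods available $31,755.90 = COGS $12,895.70 + ending $18,860.20

COGS = $12,895.70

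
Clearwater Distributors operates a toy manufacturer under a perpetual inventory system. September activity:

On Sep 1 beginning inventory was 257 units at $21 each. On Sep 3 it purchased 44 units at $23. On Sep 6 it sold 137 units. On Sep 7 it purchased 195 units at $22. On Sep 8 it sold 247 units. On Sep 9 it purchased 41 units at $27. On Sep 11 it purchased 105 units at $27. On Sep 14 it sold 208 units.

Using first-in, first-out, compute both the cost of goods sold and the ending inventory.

Sep 6, 137 sold [FIFO — oldest first]: 137 @ $21 = $2,877
Sep 8, 247 sold [FIFO — oldest first]: 120 @ $21 + 44 @ $23 + 83 @ $22 = $5,358
Sep 14, 208 sold [FIFO — oldest first]: 112 @ $22 + 41 @ $27 + 55 @ $27 = $5,056
Total COGS = $2,877 + $5,358 + $5,056 = $13,291
Ending inventory: 50 @ $27 = $1,350
Check: goods available $14,641 = COGS $13,291 + ending $1,350

COGS = $13,291; ending inventory = $1,350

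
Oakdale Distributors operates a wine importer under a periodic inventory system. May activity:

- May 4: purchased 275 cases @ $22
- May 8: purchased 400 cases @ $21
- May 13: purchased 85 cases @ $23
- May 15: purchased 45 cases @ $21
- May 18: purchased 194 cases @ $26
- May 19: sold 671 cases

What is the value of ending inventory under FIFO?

Ending inventory = $8,028

May 19, 671 sold [FIFO — oldest first]: 275 @ $22 + 396 @ $21 = $14,366
Ending inventory: 4 @ $21 + 85 @ $23 + 45 @ $21 + 194 @ $26 = $8,028
Check: goods available $22,394 = COGS $14,366 + ending $8,028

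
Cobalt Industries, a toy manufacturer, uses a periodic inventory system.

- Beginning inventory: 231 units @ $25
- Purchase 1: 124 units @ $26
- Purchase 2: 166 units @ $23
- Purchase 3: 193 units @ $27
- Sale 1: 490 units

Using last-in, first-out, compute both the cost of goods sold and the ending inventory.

COGS = $12,428; ending inventory = $5,600

Sale 1 (490) [LIFO — newest first]: 193 @ $27 + 166 @ $23 + 124 @ $26 + 7 @ $25 = $12,428
Ending inventory: 224 @ $25 = $5,600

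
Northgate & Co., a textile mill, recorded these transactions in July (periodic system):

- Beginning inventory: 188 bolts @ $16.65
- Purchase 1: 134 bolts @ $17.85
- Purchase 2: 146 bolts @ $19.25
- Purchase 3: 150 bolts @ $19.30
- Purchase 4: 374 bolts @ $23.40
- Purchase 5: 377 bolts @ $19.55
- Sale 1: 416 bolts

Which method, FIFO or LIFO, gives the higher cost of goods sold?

FIFO COGS: 188 @ $16.65 + 134 @ $17.85 + 94 @ $19.25 = $7,331.60
LIFO COGS: 377 @ $19.55 + 39 @ $23.40 = $8,282.95

LIFO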